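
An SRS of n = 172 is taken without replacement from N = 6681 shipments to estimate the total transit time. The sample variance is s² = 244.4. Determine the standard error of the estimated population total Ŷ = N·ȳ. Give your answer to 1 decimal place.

Var(Ŷ) = N²·Var(ȳ) = N²·(1 − n/N)·s²/n.
f = 172/6681 = 0.02574465; Var(ȳ) = 0.97425535·244.4/172 = 1.3843489.
Var(Ŷ) = 6681² · 1.3843489 = 6.1791467 × 10^7.
SE(Ŷ) = √(6.1791467 × 10^7) = 7860.8.

7860.8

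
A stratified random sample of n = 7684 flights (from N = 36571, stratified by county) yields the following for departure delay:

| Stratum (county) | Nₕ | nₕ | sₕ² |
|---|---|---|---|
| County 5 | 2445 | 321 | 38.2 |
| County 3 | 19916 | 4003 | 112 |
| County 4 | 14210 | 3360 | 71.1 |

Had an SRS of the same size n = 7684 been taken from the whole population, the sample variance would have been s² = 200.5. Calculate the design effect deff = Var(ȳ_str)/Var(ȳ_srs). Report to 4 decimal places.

0.4625

Var(ȳ_str) = Σ Wₕ²(1−fₕ)sₕ²/nₕ with Wₕ = Nₕ/36571:
  County 5: (2445/36571)²·(1−321/2445)·38.2/321 = 4.6208092 × 10^-4
  County 3: (19916/36571)²·(1−4003/19916)·112/4003 = 0.006629991
  County 4: (14210/36571)²·(1−3360/14210)·71.1/3360 = 0.0024393857
  → Var(ȳ_str) = 0.0095314576.
Var(ȳ_srs) = (1 − 7684/36571)·200.5/7684 = 0.020610695.
deff = 0.0095314576 / 0.020610695 = 0.4625.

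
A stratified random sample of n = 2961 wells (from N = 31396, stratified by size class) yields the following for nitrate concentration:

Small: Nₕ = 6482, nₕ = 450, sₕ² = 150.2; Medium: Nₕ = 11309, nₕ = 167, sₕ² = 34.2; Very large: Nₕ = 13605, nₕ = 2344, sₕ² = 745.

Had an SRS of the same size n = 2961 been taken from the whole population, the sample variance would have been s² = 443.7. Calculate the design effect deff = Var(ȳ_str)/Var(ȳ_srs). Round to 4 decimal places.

0.6544

Var(ȳ_str) = Σ Wₕ²(1−fₕ)sₕ²/nₕ with Wₕ = Nₕ/31396:
  Small: (6482/31396)²·(1−450/6482)·150.2/450 = 0.01323973
  Medium: (11309/31396)²·(1−167/11309)·34.2/167 = 0.026178717
  Very large: (13605/31396)²·(1−2344/13605)·745/2344 = 0.049399839
  → Var(ȳ_str) = 0.088818286.
Var(ȳ_srs) = (1 − 2961/31396)·443.7/2961 = 0.13571565.
deff = 0.088818286 / 0.13571565 = 0.6544.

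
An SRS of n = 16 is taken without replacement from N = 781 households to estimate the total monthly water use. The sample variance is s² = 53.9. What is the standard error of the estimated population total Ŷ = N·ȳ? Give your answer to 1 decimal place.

1418.7

Var(Ŷ) = N²·Var(ȳ) = N²·(1 − n/N)·s²/n.
f = 16/781 = 0.02048656; Var(ȳ) = 0.97951344·53.9/16 = 3.2997359.
Var(Ŷ) = 781² · 3.2997359 = 2.0127102 × 10^6.
SE(Ŷ) = √(2.0127102 × 10^6) = 1418.7.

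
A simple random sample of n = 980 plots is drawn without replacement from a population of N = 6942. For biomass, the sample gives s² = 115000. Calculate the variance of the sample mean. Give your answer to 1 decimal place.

100.8

Under SRS without replacement, Var(ȳ) = (1 − f)·s²/n with f = n/N = 980/6942 = 0.14116969.
Var(ȳ) = (1 − 0.14116969)·115000/980 = 0.85883031·117.34694 = 100.78111.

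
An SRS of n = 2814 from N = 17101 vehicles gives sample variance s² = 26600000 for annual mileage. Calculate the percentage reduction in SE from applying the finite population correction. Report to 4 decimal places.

8.5971

f = n/N = 2814/17101 = 0.16455178.
SE_no-fpc = √(s²/n) = 97.225184; SE_fpc = √((1−f)s²/n) = 88.866595.
Ratio = √(1−f) = 0.91402857. Reduction = 100·(1 − 0.91402857) = 8.5971%.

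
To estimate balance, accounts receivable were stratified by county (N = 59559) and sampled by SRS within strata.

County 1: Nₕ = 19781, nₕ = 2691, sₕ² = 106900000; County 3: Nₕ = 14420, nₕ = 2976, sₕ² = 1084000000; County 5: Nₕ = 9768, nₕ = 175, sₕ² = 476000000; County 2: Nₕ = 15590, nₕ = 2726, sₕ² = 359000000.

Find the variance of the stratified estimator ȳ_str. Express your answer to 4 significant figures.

100000

Var(ȳ_str) = Σₕ Wₕ²(1 − fₕ)sₕ²/nₕ with Wₕ = Nₕ/N, N = 59559.
County 1: Wₕ = 0.33212445; term = 0.33212445²·(1 − 0.13603963)·106900000/2691 = 3785.8161.
County 3: Wₕ = 0.24211286; term = 0.24211286²·(1 − 0.20638003)·1084000000/2976 = 16945.121.
County 5: Wₕ = 0.16400544; term = 0.16400544²·(1 − 0.01791564)·476000000/175 = 71851.23.
County 2: Wₕ = 0.26175725; term = 0.26175725²·(1 − 0.17485568)·359000000/2726 = 7445.5357.
Sum = 100027.7.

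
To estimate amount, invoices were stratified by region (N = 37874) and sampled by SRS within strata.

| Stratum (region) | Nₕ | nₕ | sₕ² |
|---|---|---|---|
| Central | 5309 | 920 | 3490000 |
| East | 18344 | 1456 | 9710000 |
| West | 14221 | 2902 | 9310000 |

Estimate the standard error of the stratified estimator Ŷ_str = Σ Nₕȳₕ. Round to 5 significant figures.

Var(Ŷ_str) = Σₕ Nₕ²(1 − fₕ)sₕ²/nₕ.
Central: 5309²·(1 − 920/5309)·3490000/920 = 8.8392599 × 10^10.
East: 18344²·(1 − 1456/18344)·9710000/1456 = 2.065999 × 10^12.
West: 14221²·(1 − 2902/14221)·9310000/2902 = 5.1640504 × 10^11.
Sum = 2.6707966 × 10^12.
SE = √(2.6707966 × 10^12) = 1.6343 × 10^6.

1.6343 × 10^6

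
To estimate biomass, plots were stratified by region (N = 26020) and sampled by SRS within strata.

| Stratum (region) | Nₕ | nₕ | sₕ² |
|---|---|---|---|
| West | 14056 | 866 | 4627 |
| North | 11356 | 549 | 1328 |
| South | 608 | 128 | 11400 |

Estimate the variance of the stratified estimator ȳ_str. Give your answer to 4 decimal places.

Var(ȳ_str) = Σₕ Wₕ²(1 − fₕ)sₕ²/nₕ with Wₕ = Nₕ/N, N = 26020.
West: Wₕ = 0.54019985; term = 0.54019985²·(1 − 0.06161070)·4627/866 = 1.4630985.
North: Wₕ = 0.43643351; term = 0.43643351²·(1 − 0.04834449)·1328/549 = 0.43847181.
South: Wₕ = 0.02336664; term = 0.02336664²·(1 − 0.21052632)·11400/128 = 0.038390619.
Sum = 1.9399609.

1.9400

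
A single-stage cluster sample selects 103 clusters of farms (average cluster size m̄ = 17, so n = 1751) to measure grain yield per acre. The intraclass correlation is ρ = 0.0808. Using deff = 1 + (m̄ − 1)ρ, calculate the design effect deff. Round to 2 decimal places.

deff = 1 + (17 − 1)·0.0808 = 1 + 1.2928 = 2.2928.

2.29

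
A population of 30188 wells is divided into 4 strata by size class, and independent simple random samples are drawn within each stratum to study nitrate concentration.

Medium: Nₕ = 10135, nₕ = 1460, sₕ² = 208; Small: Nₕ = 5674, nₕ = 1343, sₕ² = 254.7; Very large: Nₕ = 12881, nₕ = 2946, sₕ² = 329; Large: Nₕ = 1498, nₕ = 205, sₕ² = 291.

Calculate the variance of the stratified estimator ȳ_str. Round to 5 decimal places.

Var(ȳ_str) = Σₕ Wₕ²(1 − fₕ)sₕ²/nₕ with Wₕ = Nₕ/N, N = 30188.
Medium: Wₕ = 0.33572943; term = 0.33572943²·(1 − 0.14405525)·208/1460 = 0.013744693.
Small: Wₕ = 0.18795548; term = 0.18795548²·(1 − 0.23669369)·254.7/1343 = 0.0051140123.
Very large: Wₕ = 0.42669273; term = 0.42669273²·(1 − 0.22870895)·329/2946 = 0.015682378.
Large: Wₕ = 0.04962237; term = 0.04962237²·(1 − 0.13684913)·291/205 = 0.003017038.
Sum = 0.037558121.

0.03756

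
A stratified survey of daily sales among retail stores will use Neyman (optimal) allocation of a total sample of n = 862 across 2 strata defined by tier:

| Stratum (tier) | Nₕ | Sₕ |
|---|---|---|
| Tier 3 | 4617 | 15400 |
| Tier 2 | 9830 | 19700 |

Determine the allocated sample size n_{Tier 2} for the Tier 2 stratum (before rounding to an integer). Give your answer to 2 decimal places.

Neyman allocation: nₕ = n·NₕSₕ / Σⱼ NⱼSⱼ.
Σ NⱼSⱼ = 4617·15400 + 9830·19700 = 2.647528 × 10^8.
n_{Tier 2} = 862·9830·19700 / (2.647528 × 10^8) = 630.50.

630.50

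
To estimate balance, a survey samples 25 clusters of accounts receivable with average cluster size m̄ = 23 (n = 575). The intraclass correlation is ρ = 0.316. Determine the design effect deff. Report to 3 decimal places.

7.952

deff = 1 + (23 − 1)·0.316 = 1 + 6.952 = 7.952.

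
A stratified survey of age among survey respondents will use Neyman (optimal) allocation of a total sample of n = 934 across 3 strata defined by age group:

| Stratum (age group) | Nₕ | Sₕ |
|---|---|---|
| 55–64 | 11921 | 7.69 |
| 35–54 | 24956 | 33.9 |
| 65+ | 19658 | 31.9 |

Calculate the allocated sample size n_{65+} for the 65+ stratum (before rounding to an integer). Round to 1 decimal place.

Neyman allocation: nₕ = n·NₕSₕ / Σⱼ NⱼSⱼ.
Σ NⱼSⱼ = 11921·7.69 + 24956·33.9 + 19658·31.9 = 1.5647711 × 10^6.
n_{65+} = 934·19658·31.9 / (1.5647711 × 10^6) = 374.3.

374.3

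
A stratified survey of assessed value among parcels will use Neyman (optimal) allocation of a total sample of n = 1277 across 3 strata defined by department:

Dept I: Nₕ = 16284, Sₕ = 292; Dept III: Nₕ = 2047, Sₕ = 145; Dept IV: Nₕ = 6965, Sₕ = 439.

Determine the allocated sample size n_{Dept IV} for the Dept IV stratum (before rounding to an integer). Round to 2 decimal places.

Neyman allocation: nₕ = n·NₕSₕ / Σⱼ NⱼSⱼ.
Σ NⱼSⱼ = 16284·292 + 2047·145 + 6965·439 = 8.109378 × 10^6.
n_{Dept IV} = 1277·6965·439 / (8.109378 × 10^6) = 481.49.

481.49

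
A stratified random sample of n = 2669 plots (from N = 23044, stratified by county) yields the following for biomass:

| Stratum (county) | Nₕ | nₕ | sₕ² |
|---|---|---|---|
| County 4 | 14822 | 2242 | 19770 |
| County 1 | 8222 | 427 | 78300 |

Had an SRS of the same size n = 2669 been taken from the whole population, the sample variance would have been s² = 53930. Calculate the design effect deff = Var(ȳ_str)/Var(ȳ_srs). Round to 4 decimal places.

1.4121

Var(ȳ_str) = Σ Wₕ²(1−fₕ)sₕ²/nₕ with Wₕ = Nₕ/23044:
  County 4: (14822/23044)²·(1−2242/14822)·19770/2242 = 3.0962982
  County 1: (8222/23044)²·(1−427/8222)·78300/427 = 22.131546
  → Var(ȳ_str) = 25.227844.
Var(ȳ_srs) = (1 − 2669/23044)·53930/2669 = 17.865764.
deff = 25.227844 / 17.865764 = 1.4121.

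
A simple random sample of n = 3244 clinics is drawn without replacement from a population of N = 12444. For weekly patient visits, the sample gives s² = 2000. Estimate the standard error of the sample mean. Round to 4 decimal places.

Under SRS without replacement, Var(ȳ) = (1 − f)·s²/n with f = n/N = 3244/12444 = 0.26068788.
Var(ȳ) = (1 − 0.26068788)·2000/3244 = 0.73931212·0.61652281 = 0.45580279.
SE(ȳ) = √(0.45580279) = 0.6751.

0.6751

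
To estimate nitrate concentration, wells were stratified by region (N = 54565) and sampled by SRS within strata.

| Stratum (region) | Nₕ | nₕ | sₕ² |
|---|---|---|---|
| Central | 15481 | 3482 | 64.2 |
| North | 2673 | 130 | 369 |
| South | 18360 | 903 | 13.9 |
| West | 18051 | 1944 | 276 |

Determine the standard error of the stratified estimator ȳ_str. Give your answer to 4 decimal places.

Var(ȳ_str) = Σₕ Wₕ²(1 − fₕ)sₕ²/nₕ with Wₕ = Nₕ/N, N = 54565.
Central: Wₕ = 0.28371667; term = 0.28371667²·(1 − 0.22492087)·64.2/3482 = 0.0011503288.
North: Wₕ = 0.04898745; term = 0.04898745²·(1 − 0.04863449)·369/130 = 0.0064803731.
South: Wₕ = 0.33647943; term = 0.33647943²·(1 − 0.04918301)·13.9/903 = 0.0016570706.
West: Wₕ = 0.33081646; term = 0.33081646²·(1 − 0.10769486)·276/1944 = 0.013864379.
Sum = 0.023152152.
SE = √(0.023152152) = 0.1522.

0.1522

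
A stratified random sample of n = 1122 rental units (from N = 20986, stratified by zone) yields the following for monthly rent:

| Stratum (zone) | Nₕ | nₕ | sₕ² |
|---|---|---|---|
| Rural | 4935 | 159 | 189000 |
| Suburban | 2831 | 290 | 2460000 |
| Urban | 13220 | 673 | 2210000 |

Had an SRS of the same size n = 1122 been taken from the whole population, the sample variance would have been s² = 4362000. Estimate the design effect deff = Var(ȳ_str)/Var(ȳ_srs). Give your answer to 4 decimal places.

Var(ȳ_str) = Σ Wₕ²(1−fₕ)sₕ²/nₕ with Wₕ = Nₕ/20986:
  Rural: (4935/20986)²·(1−159/4935)·189000/159 = 63.614603
  Suburban: (2831/20986)²·(1−290/2831)·2460000/290 = 138.55503
  Urban: (13220/20986)²·(1−673/13220)·2210000/673 = 1236.7708
  → Var(ȳ_str) = 1438.9404.
Var(ȳ_srs) = (1 − 1122/20986)·4362000/1122 = 3679.8477.
deff = 1438.9404 / 3679.8477 = 0.3910.

0.3910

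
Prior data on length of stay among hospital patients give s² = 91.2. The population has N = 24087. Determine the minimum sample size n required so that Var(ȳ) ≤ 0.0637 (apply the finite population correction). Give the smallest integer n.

1352

Without fpc, n₀ = s²/D = 91.2/0.0637 = 1431.7111.
With fpc, (1 − n/N)·s²/n ≤ D requires n ≥ n₀/(1 + n₀/N) = 1431.7111/(1 + 1431.7111/24087) = 1351.3859.
Rounding up, n = 1352.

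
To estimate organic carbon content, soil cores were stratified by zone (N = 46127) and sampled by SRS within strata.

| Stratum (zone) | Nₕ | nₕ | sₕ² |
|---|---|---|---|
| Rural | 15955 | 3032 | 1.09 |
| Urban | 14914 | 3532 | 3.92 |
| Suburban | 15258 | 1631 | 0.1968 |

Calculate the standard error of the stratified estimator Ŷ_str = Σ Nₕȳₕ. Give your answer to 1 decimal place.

Var(Ŷ_str) = Σₕ Nₕ²(1 − fₕ)sₕ²/nₕ.
Rural: 15955²·(1 − 3032/15955)·1.09/3032 = 74123.762.
Urban: 14914²·(1 − 3532/14914)·3.92/3532 = 188398.78.
Suburban: 15258²·(1 − 1631/15258)·0.1968/1631 = 25088.171.
Sum = 287610.71.
SE = √(287610.71) = 536.3.

536.3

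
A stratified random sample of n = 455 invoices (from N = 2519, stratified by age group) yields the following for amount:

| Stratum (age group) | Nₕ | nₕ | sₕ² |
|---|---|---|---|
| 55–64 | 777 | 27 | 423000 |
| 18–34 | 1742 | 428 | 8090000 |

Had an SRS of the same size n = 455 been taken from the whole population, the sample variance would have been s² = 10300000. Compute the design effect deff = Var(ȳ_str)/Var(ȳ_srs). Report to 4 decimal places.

Var(ȳ_str) = Σ Wₕ²(1−fₕ)sₕ²/nₕ with Wₕ = Nₕ/2519:
  55–64: (777/2519)²·(1−27/777)·423000/27 = 1438.807
  18–34: (1742/2519)²·(1−428/1742)·8090000/428 = 6818.5485
  → Var(ȳ_str) = 8257.3555.
Var(ȳ_srs) = (1 − 455/2519)·10300000/455 = 18548.438.
deff = 8257.3555 / 18548.438 = 0.4452.

0.4452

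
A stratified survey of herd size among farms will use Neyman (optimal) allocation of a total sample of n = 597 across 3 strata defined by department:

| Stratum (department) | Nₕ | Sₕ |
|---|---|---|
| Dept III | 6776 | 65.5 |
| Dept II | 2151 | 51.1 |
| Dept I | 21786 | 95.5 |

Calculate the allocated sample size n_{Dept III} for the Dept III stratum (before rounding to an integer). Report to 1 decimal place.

Neyman allocation: nₕ = n·NₕSₕ / Σⱼ NⱼSⱼ.
Σ NⱼSⱼ = 6776·65.5 + 2151·51.1 + 21786·95.5 = 2.6343071 × 10^6.
n_{Dept III} = 597·6776·65.5 / (2.6343071 × 10^6) = 100.6.

100.6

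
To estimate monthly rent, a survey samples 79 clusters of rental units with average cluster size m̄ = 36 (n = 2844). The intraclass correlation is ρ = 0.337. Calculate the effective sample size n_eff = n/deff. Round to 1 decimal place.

deff = 1 + (36 − 1)·0.337 = 1 + 11.795 = 12.795.
n_eff = 2844 / 12.795 = 222.3.

222.3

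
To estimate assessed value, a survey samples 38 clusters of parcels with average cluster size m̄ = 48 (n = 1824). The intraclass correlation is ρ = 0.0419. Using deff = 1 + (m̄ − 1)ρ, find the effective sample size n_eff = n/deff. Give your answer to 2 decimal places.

614.29

deff = 1 + (48 − 1)·0.0419 = 1 + 1.9693 = 2.9693.
n_eff = 1824 / 2.9693 = 614.29.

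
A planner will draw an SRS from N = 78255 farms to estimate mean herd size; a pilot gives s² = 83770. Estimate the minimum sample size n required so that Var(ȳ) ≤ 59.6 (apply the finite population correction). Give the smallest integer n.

Without fpc, n₀ = s²/D = 83770/59.6 = 1405.5369.
With fpc, (1 − n/N)·s²/n ≤ D requires n ≥ n₀/(1 + n₀/N) = 1405.5369/(1 + 1405.5369/78255) = 1380.7375.
Rounding up, n = 1381.

1381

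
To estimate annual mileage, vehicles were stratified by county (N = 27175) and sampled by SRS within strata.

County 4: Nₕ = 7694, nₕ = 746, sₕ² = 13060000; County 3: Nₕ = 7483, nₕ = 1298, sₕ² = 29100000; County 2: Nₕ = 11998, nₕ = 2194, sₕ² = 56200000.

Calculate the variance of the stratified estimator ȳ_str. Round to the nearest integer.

Var(ȳ_str) = Σₕ Wₕ²(1 − fₕ)sₕ²/nₕ with Wₕ = Nₕ/N, N = 27175.
County 4: Wₕ = 0.28312787; term = 0.28312787²·(1 − 0.09695867)·13060000/746 = 1267.2936.
County 3: Wₕ = 0.27536339; term = 0.27536339²·(1 − 0.17345984)·29100000/1298 = 1405.0593.
County 2: Wₕ = 0.44150874; term = 0.44150874²·(1 − 0.18286381)·56200000/2194 = 4080.1182.
Sum = 6752.4711.

6752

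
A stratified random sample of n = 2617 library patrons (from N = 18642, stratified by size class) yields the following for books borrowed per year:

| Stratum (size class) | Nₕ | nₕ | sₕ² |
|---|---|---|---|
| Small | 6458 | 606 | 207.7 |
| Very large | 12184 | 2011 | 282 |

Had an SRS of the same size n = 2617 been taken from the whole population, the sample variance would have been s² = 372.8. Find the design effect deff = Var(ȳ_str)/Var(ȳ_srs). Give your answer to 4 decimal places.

Var(ȳ_str) = Σ Wₕ²(1−fₕ)sₕ²/nₕ with Wₕ = Nₕ/18642:
  Small: (6458/18642)²·(1−606/6458)·207.7/606 = 0.037271873
  Very large: (12184/18642)²·(1−2011/12184)·282/2011 = 0.050013928
  → Var(ȳ_str) = 0.087285801.
Var(ȳ_srs) = (1 − 2617/18642)·372.8/2617 = 0.12245534.
deff = 0.087285801 / 0.12245534 = 0.7128.

0.7128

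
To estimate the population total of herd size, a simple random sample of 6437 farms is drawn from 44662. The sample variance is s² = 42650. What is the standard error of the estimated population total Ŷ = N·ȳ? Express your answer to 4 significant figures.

106400

Var(Ŷ) = N²·Var(ȳ) = N²·(1 − n/N)·s²/n.
f = 6437/44662 = 0.14412700; Var(ȳ) = 0.85587300·42650/6437 = 5.6708068.
Var(Ŷ) = 44662² · 5.6708068 = 1.1311526 × 10^10.
SE(Ŷ) = √(1.1311526 × 10^10) = 106400.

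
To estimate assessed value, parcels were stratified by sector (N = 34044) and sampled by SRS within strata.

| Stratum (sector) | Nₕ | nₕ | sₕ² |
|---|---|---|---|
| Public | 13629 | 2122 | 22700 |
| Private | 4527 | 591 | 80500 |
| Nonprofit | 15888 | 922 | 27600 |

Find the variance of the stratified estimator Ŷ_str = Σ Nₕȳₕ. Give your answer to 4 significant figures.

Var(Ŷ_str) = Σₕ Nₕ²(1 − fₕ)sₕ²/nₕ.
Public: 13629²·(1 − 2122/13629)·22700/2122 = 1.6776702 × 10^9.
Private: 4527²·(1 − 591/4527)·80500/591 = 2.4270235 × 10^9.
Nonprofit: 15888²·(1 − 922/15888)·27600/922 = 7.1179205 × 10^9.
Sum = 1.1222614 × 10^10.

1.122 × 10^10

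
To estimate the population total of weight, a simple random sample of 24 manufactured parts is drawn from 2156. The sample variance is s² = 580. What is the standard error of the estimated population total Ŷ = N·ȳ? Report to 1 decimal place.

10539.7

Var(Ŷ) = N²·Var(ȳ) = N²·(1 − n/N)·s²/n.
f = 24/2156 = 0.01113173; Var(ȳ) = 0.98886827·580/24 = 23.89765.
Var(Ŷ) = 2156² · 23.89765 = 1.1108431 × 10^8.
SE(Ŷ) = √(1.1108431 × 10^8) = 10539.7.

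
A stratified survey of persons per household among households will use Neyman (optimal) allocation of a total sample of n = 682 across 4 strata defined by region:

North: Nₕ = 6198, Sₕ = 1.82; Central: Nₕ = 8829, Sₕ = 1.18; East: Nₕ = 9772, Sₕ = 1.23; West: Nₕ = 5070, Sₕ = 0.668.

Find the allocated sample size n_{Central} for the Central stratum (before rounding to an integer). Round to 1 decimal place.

191.5

Neyman allocation: nₕ = n·NₕSₕ / Σⱼ NⱼSⱼ.
Σ NⱼSⱼ = 6198·1.82 + 8829·1.18 + 9772·1.23 + 5070·0.668 = 37104.9.
n_{Central} = 682·8829·1.18 / 37104.9 = 191.5.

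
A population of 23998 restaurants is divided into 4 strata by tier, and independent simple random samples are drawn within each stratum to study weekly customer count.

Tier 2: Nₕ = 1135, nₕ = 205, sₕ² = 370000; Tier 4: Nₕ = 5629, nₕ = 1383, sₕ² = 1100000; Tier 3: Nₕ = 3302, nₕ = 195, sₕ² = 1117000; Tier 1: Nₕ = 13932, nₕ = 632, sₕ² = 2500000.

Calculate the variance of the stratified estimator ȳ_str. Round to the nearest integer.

1411

Var(ȳ_str) = Σₕ Wₕ²(1 − fₕ)sₕ²/nₕ with Wₕ = Nₕ/N, N = 23998.
Tier 2: Wₕ = 0.04729561; term = 0.04729561²·(1 − 0.18061674)·370000/205 = 3.3080844.
Tier 4: Wₕ = 0.23456121; term = 0.23456121²·(1 − 0.24569195)·1100000/1383 = 33.008945.
Tier 3: Wₕ = 0.13759480; term = 0.13759480²·(1 − 0.05905512)·1117000/195 = 102.04384.
Tier 1: Wₕ = 0.58054838; term = 0.58054838²·(1 − 0.04536319)·2500000/632 = 1272.7349.
Sum = 1411.0958.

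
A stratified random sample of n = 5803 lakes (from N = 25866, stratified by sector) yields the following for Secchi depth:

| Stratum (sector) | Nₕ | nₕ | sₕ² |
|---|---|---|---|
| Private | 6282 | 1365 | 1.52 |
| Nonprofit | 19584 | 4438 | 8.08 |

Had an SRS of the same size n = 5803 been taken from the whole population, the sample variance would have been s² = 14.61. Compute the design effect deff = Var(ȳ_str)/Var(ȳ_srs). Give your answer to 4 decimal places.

Var(ȳ_str) = Σ Wₕ²(1−fₕ)sₕ²/nₕ with Wₕ = Nₕ/25866:
  Private: (6282/25866)²·(1−1365/6282)·1.52/1365 = 5.1410346 × 10^-5
  Nonprofit: (19584/25866)²·(1−4438/19584)·8.08/4438 = 8.0716973 × 10^-4
  → Var(ȳ_str) = 8.5858008 × 10^-4.
Var(ȳ_srs) = (1 − 5803/25866)·14.61/5803 = 0.0019528291.
deff = (8.5858008 × 10^-4) / 0.0019528291 = 0.4397.

0.4397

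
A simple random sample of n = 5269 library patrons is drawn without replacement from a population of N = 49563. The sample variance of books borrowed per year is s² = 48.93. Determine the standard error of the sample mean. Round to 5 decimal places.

Under SRS without replacement, Var(ȳ) = (1 − f)·s²/n with f = n/N = 5269/49563 = 0.10630914.
Var(ȳ) = (1 − 0.10630914)·48.93/5269 = 0.89369086·0.0092863921 = 0.0082991637.
SE(ȳ) = √(0.0082991637) = 0.09110.

0.09110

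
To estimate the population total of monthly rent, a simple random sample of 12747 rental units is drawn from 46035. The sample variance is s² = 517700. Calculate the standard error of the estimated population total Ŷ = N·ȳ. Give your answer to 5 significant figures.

Var(Ŷ) = N²·Var(ȳ) = N²·(1 − n/N)·s²/n.
f = 12747/46035 = 0.27689801; Var(ȳ) = 0.72310199·517700/12747 = 29.367686.
Var(Ŷ) = 46035² · 29.367686 = 6.2236624 × 10^10.
SE(Ŷ) = √(6.2236624 × 10^10) = 249470.

249470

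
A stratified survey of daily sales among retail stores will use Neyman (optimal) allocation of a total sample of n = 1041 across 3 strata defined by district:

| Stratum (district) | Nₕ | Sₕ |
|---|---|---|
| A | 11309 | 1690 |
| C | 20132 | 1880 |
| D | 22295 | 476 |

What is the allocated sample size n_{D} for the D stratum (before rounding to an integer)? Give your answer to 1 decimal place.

163.5

Neyman allocation: nₕ = n·NₕSₕ / Σⱼ NⱼSⱼ.
Σ NⱼSⱼ = 11309·1690 + 20132·1880 + 22295·476 = 6.757279 × 10^7.
n_{D} = 1041·22295·476 / (6.757279 × 10^7) = 163.5.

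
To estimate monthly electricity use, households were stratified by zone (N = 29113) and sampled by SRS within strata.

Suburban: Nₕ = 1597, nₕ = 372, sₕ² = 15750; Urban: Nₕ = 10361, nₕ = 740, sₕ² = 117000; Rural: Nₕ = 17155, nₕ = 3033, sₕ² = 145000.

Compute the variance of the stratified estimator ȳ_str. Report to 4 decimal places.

32.3579

Var(ȳ_str) = Σₕ Wₕ²(1 − fₕ)sₕ²/nₕ with Wₕ = Nₕ/N, N = 29113.
Suburban: Wₕ = 0.05485522; term = 0.05485522²·(1 − 0.23293676)·15750/372 = 0.09772478.
Urban: Wₕ = 0.35588912; term = 0.35588912²·(1 − 0.07142168)·117000/740 = 18.595254.
Rural: Wₕ = 0.58925566; term = 0.58925566²·(1 − 0.17679977)·145000/3033 = 13.664967.
Sum = 32.357946.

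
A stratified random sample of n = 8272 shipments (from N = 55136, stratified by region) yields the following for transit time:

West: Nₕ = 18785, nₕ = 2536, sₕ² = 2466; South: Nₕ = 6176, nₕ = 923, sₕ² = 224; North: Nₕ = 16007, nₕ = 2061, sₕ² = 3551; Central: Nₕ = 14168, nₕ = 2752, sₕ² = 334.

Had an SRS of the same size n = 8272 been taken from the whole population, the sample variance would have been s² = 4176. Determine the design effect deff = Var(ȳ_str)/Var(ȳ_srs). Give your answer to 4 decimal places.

Var(ȳ_str) = Σ Wₕ²(1−fₕ)sₕ²/nₕ with Wₕ = Nₕ/55136:
  West: (18785/55136)²·(1−2536/18785)·2466/2536 = 0.097636263
  South: (6176/55136)²·(1−923/6176)·224/923 = 0.0025899447
  North: (16007/55136)²·(1−2061/16007)·3551/2061 = 0.12652075
  Central: (14168/55136)²·(1−2752/14168)·334/2752 = 0.0064572862
  → Var(ȳ_str) = 0.23320424.
Var(ȳ_srs) = (1 − 8272/55136)·4176/8272 = 0.4290956.
deff = 0.23320424 / 0.4290956 = 0.5435.

0.5435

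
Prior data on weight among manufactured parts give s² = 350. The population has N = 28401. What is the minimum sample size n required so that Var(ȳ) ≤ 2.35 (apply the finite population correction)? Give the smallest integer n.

149

Without fpc, n₀ = s²/D = 350/2.35 = 148.9362.
With fpc, (1 − n/N)·s²/n ≤ D requires n ≥ n₀/(1 + n₀/N) = 148.9362/(1 + 148.9362/28401) = 148.1592.
Rounding up, n = 149.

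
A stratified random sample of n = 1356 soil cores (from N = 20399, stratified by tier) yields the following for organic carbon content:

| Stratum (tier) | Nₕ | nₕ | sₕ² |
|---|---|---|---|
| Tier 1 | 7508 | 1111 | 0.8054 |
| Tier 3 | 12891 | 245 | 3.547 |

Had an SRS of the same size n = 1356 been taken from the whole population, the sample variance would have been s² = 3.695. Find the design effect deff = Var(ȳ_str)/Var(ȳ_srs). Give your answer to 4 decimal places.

2.2625

Var(ȳ_str) = Σ Wₕ²(1−fₕ)sₕ²/nₕ with Wₕ = Nₕ/20399:
  Tier 1: (7508/20399)²·(1−1111/7508)·0.8054/1111 = 8.3672053 × 10^-5
  Tier 3: (12891/20399)²·(1−245/12891)·3.547/245 = 0.0056717507
  → Var(ȳ_str) = 0.0057554228.
Var(ȳ_srs) = (1 − 1356/20399)·3.695/1356 = 0.0025437899.
deff = 0.0057554228 / 0.0025437899 = 2.2625.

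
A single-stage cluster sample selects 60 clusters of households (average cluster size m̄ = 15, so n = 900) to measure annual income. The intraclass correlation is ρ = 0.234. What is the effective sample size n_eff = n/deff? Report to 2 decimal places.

210.48

deff = 1 + (15 − 1)·0.234 = 1 + 3.276 = 4.276.
n_eff = 900 / 4.276 = 210.48.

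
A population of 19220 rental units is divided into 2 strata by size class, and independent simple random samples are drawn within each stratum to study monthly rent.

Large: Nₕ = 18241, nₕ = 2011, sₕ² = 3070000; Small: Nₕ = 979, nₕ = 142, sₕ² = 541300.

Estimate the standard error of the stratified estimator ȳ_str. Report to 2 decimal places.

35.10

Var(ȳ_str) = Σₕ Wₕ²(1 − fₕ)sₕ²/nₕ with Wₕ = Nₕ/N, N = 19220.
Large: Wₕ = 0.94906348; term = 0.94906348²·(1 − 0.11024615)·3070000/2011 = 1223.4513.
Small: Wₕ = 0.05093652; term = 0.05093652²·(1 − 0.14504597)·541300/142 = 8.4557292.
Sum = 1231.907.
SE = √(1231.907) = 35.10.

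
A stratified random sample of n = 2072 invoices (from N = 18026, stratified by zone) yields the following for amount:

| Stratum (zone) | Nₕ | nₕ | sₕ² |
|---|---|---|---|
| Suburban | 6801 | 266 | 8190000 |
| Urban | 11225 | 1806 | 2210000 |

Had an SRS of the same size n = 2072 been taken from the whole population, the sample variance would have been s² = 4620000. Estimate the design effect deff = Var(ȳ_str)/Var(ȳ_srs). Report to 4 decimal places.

Var(ȳ_str) = Σ Wₕ²(1−fₕ)sₕ²/nₕ with Wₕ = Nₕ/18026:
  Suburban: (6801/18026)²·(1−266/6801)·8190000/266 = 4211.3554
  Urban: (11225/18026)²·(1−1806/11225)·2210000/1806 = 398.16854
  → Var(ȳ_str) = 4609.5239.
Var(ȳ_srs) = (1 − 2072/18026)·4620000/2072 = 1973.4333.
deff = 4609.5239 / 1973.4333 = 2.3358.

2.3358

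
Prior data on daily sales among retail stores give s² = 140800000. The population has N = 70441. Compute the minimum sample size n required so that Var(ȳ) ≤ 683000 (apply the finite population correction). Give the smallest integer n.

206

Without fpc, n₀ = s²/D = 140800000/683000 = 206.1493.
With fpc, (1 − n/N)·s²/n ≤ D requires n ≥ n₀/(1 + n₀/N) = 206.1493/(1 + 206.1493/70441) = 205.5478.
Rounding up, n = 206.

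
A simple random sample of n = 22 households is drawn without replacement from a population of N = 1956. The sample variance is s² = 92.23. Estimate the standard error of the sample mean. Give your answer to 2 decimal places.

Under SRS without replacement, Var(ȳ) = (1 − f)·s²/n with f = n/N = 22/1956 = 0.01124744.
Var(ȳ) = (1 − 0.01124744)·92.23/22 = 0.98875256·4.1922727 = 4.1451204.
SE(ȳ) = √(4.1451204) = 2.04.

2.04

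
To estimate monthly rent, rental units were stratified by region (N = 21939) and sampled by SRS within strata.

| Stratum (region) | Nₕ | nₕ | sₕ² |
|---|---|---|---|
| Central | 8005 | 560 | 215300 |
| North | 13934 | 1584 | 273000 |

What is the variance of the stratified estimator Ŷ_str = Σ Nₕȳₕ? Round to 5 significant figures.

5.2572 × 10^10

Var(Ŷ_str) = Σₕ Nₕ²(1 − fₕ)sₕ²/nₕ.
Central: 8005²·(1 − 560/8005)·215300/560 = 2.2913005 × 10^10.
North: 13934²·(1 − 1584/13934)·273000/1584 = 2.9658572 × 10^10.
Sum = 5.2571577 × 10^10.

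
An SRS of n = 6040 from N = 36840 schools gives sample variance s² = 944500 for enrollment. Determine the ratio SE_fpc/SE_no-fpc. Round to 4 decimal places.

0.9144

f = n/N = 6040/36840 = 0.16395223.
SE_no-fpc = √(s²/n) = 12.504966; SE_fpc = √((1−f)s²/n) = 11.433997.
Ratio = √(1−f) = 0.91435648.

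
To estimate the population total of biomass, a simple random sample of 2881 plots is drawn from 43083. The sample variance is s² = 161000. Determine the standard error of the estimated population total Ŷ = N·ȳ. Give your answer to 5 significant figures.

Var(Ŷ) = N²·Var(ȳ) = N²·(1 − n/N)·s²/n.
f = 2881/43083 = 0.06687092; Var(ȳ) = 0.93312908·161000/2881 = 52.146401.
Var(Ŷ) = 43083² · 52.146401 = 9.6791276 × 10^10.
SE(Ŷ) = √(9.6791276 × 10^10) = 311110.

311110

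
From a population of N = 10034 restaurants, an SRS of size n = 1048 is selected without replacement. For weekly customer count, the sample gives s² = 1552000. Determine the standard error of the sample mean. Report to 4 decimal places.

36.4176

Under SRS without replacement, Var(ȳ) = (1 − f)·s²/n with f = n/N = 1048/10034 = 0.10444489.
Var(ȳ) = (1 − 0.10444489)·1552000/1048 = 0.89555511·1480.916 = 1326.2419.
SE(ȳ) = √(1326.2419) = 36.4176.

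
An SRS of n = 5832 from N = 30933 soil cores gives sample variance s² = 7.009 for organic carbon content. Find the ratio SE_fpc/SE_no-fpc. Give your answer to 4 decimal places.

0.9008

f = n/N = 5832/30933 = 0.18853651.
SE_no-fpc = √(s²/n) = 0.03466724; SE_fpc = √((1−f)s²/n) = 0.03122869.
Ratio = √(1−f) = 0.90081268.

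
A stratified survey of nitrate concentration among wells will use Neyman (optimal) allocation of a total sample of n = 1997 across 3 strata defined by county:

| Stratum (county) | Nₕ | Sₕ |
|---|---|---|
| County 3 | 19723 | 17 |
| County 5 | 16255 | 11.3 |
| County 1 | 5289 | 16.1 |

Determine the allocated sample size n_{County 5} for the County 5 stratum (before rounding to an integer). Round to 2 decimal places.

Neyman allocation: nₕ = n·NₕSₕ / Σⱼ NⱼSⱼ.
Σ NⱼSⱼ = 19723·17 + 16255·11.3 + 5289·16.1 = 604125.4.
n_{County 5} = 1997·16255·11.3 / 604125.4 = 607.18.

607.18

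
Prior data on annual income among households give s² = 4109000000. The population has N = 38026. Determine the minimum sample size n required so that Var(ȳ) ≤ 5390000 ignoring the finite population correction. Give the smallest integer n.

Without fpc, n₀ = s²/D = 4109000000/5390000 = 762.3377.
Rounding up, n = 763.

763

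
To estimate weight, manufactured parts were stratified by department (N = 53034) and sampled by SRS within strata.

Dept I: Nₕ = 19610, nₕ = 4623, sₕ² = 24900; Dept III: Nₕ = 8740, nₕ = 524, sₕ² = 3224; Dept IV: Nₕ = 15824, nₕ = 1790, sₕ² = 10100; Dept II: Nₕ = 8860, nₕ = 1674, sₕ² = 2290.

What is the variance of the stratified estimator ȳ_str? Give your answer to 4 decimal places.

1.1964

Var(ȳ_str) = Σₕ Wₕ²(1 − fₕ)sₕ²/nₕ with Wₕ = Nₕ/N, N = 53034.
Dept I: Wₕ = 0.36976279; term = 0.36976279²·(1 − 0.23574707)·24900/4623 = 0.56280635.
Dept III: Wₕ = 0.16479994; term = 0.16479994²·(1 − 0.05995423)·3224/524 = 0.15708215.
Dept IV: Wₕ = 0.29837463; term = 0.29837463²·(1 − 0.11311931)·10100/1790 = 0.44550986.
Dept II: Wₕ = 0.16706264; term = 0.16706264²·(1 − 0.18893905)·2290/1674 = 0.030966505.
Sum = 1.1963649.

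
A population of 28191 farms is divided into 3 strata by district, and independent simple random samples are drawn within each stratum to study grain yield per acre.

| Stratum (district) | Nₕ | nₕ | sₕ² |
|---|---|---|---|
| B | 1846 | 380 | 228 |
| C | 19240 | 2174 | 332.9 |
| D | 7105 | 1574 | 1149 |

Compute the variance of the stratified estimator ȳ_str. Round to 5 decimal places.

Var(ȳ_str) = Σₕ Wₕ²(1 − fₕ)sₕ²/nₕ with Wₕ = Nₕ/N, N = 28191.
B: Wₕ = 0.06548189; term = 0.06548189²·(1 − 0.20585049)·228/380 = 0.0020431298.
C: Wₕ = 0.68248732; term = 0.68248732²·(1 − 0.11299376)·332.9/2174 = 0.06326596.
D: Wₕ = 0.25203079; term = 0.25203079²·(1 − 0.22153413)·1149/1574 = 0.036096249.
Sum = 0.10140534.

0.10141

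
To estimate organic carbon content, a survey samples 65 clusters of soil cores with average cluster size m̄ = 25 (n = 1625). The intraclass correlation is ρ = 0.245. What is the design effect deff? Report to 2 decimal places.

6.88

deff = 1 + (25 − 1)·0.245 = 1 + 5.88 = 6.88.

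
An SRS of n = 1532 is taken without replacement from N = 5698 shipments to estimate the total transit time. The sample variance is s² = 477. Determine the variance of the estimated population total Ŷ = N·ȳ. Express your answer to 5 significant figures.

Var(Ŷ) = N²·Var(ȳ) = N²·(1 − n/N)·s²/n.
f = 1532/5698 = 0.26886627; Var(ȳ) = 0.73113373·477/1532 = 0.22764412.
Var(Ŷ) = 5698² · 0.22764412 = 7.3909681 × 10^6.

7.3910 × 10^6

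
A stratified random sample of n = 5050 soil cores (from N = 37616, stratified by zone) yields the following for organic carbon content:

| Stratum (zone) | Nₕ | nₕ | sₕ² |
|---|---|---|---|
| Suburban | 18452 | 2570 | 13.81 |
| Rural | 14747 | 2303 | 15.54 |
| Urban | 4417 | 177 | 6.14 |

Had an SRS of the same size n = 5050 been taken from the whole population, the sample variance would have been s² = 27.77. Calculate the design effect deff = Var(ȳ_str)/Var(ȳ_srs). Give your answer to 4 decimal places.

Var(ȳ_str) = Σ Wₕ²(1−fₕ)sₕ²/nₕ with Wₕ = Nₕ/37616:
  Suburban: (18452/37616)²·(1−2570/18452)·13.81/2570 = 0.0011129201
  Rural: (14747/37616)²·(1−2303/14747)·15.54/2303 = 8.7513597 × 10^-4
  Urban: (4417/37616)²·(1−177/4417)·6.14/177 = 4.5913789 × 10^-4
  → Var(ȳ_str) = 0.002447194.
Var(ȳ_srs) = (1 − 5050/37616)·27.77/5050 = 0.0047607602.
deff = 0.002447194 / 0.0047607602 = 0.5140.

0.5140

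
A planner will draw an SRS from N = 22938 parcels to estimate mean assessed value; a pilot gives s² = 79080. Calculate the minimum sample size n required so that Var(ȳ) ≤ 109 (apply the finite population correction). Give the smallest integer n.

Without fpc, n₀ = s²/D = 79080/109 = 725.5046.
With fpc, (1 − n/N)·s²/n ≤ D requires n ≥ n₀/(1 + n₀/N) = 725.5046/(1 + 725.5046/22938) = 703.2612.
Rounding up, n = 704.

704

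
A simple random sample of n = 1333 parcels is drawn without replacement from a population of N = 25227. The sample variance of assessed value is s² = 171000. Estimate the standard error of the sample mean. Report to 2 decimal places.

11.02

Under SRS without replacement, Var(ȳ) = (1 − f)·s²/n with f = n/N = 1333/25227 = 0.05284021.
Var(ȳ) = (1 − 0.05284021)·171000/1333 = 0.94715979·128.28207 = 121.50362.
SE(ȳ) = √(121.50362) = 11.02.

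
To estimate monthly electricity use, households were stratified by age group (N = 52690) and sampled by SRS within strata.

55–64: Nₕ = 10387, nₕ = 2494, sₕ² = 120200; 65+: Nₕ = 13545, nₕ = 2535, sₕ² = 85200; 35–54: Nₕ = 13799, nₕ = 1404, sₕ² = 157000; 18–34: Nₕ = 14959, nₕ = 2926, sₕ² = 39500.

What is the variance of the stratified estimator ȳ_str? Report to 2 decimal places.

10.99

Var(ȳ_str) = Σₕ Wₕ²(1 − fₕ)sₕ²/nₕ with Wₕ = Nₕ/N, N = 52690.
55–64: Wₕ = 0.19713418; term = 0.19713418²·(1 − 0.24010783)·120200/2494 = 1.4232587.
65+: Wₕ = 0.25706965; term = 0.25706965²·(1 − 0.18715393)·85200/2535 = 1.8053922.
35–54: Wₕ = 0.26189030; term = 0.26189030²·(1 − 0.10174650)·157000/1404 = 6.8892238.
18–34: Wₕ = 0.28390586; term = 0.28390586²·(1 − 0.19560131)·39500/2926 = 0.87527164.
Sum = 10.993146.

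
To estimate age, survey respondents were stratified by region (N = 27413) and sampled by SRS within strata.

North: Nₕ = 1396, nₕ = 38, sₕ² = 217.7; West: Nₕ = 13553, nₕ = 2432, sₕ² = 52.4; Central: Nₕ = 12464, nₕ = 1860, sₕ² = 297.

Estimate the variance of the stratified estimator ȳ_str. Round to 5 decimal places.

0.04686

Var(ȳ_str) = Σₕ Wₕ²(1 − fₕ)sₕ²/nₕ with Wₕ = Nₕ/N, N = 27413.
North: Wₕ = 0.05092474; term = 0.05092474²·(1 − 0.02722063)·217.7/38 = 0.01445263.
West: Wₕ = 0.49440047; term = 0.49440047²·(1 − 0.17944367)·52.4/2432 = 0.0043214935.
Central: Wₕ = 0.45467479; term = 0.45467479²·(1 − 0.14922978)·297/1860 = 0.028083907.
Sum = 0.046858031.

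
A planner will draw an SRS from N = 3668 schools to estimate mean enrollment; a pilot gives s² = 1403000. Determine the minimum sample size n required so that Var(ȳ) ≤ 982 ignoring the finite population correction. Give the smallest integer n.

1429

Without fpc, n₀ = s²/D = 1403000/982 = 1428.7169.
Rounding up, n = 1429.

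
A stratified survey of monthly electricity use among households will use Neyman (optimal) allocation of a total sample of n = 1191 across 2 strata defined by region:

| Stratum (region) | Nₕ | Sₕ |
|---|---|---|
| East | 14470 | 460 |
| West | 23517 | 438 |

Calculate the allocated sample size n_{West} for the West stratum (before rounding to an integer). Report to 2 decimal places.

723.48

Neyman allocation: nₕ = n·NₕSₕ / Σⱼ NⱼSⱼ.
Σ NⱼSⱼ = 14470·460 + 23517·438 = 1.6956646 × 10^7.
n_{West} = 1191·23517·438 / (1.6956646 × 10^7) = 723.48.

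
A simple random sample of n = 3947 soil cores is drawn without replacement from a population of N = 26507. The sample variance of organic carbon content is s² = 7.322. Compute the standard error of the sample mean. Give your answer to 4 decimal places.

0.0397

Under SRS without replacement, Var(ȳ) = (1 − f)·s²/n with f = n/N = 3947/26507 = 0.14890406.
Var(ȳ) = (1 − 0.14890406)·7.322/3947 = 0.85109594·0.0018550798 = 0.0015788509.
SE(ȳ) = √(0.0015788509) = 0.0397.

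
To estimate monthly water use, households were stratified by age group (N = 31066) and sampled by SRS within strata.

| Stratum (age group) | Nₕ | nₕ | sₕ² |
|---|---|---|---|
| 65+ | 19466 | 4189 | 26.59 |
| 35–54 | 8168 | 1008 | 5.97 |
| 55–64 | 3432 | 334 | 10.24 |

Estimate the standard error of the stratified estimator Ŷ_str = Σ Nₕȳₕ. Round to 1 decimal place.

Var(Ŷ_str) = Σₕ Nₕ²(1 − fₕ)sₕ²/nₕ.
65+: 19466²·(1 − 4189/19466)·26.59/4189 = 1.8876557 × 10^6.
35–54: 8168²·(1 − 1008/8168)·5.97/1008 = 346371.82.
55–64: 3432²·(1 − 334/3432)·10.24/334 = 325973.42.
Sum = 2.5600009 × 10^6.
SE = √(2.5600009 × 10^6) = 1600.0.

1600.0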